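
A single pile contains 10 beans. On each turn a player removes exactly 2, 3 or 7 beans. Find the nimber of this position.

Build the Grundy sequence with g(k) = mex{g(k−s) : s ∈ {2, 3, 7}, s ≤ k}:
k:     0  1  2  3  4  5  6  7  8  9 10
g(k):  0  0  1  1  2  0  0  1  1  2  0
So g(10) = 0.

0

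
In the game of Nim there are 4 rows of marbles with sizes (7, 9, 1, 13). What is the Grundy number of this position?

2

Compute the nim-sum pairwise:
7 ⊕ 9 = 14
14 ⊕ 1 = 15
15 ⊕ 13 = 2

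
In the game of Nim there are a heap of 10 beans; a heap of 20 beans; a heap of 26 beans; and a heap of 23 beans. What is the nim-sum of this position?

19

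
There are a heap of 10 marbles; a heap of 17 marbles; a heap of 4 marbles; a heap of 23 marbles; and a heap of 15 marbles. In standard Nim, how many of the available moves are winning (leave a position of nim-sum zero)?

3

Nim-sum: 10 ⊕ 17 ⊕ 4 ⊕ 23 ⊕ 15 = 7.
The overall nim-sum is X = 7. A heap of size p has a winning move iff p XOR X < p (reduce it to p XOR X).
  10: 10 XOR 7 = 13 ≥ 10 — no move.
  17: 17 XOR 7 = 22 ≥ 17 — no move.
  4: 4 XOR 7 = 3 < 4 — winning move (to 3).
  23: 23 XOR 7 = 16 < 23 — winning move (to 16).
  15: 15 XOR 7 = 8 < 15 — winning move (to 8).
That gives 3 winning moves.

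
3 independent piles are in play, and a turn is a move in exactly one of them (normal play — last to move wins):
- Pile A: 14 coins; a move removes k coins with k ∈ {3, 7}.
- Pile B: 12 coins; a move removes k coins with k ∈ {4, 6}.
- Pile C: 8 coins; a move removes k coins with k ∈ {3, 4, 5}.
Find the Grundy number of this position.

Grundy values for pile A (subtraction set {3, 7}):
g(0) = mex{} = 0
g(1) = mex{} = 0
g(2) = mex{} = 0
g(3) = mex{0} = 1
g(4) = mex{0} = 1
g(5) = mex{0} = 1
g(6) = mex{1} = 0
g(7) = mex{0,1} = 2
g(8) = mex{0,1} = 2
g(9) = mex{0} = 1
g(10) = mex{1,2} = 0
g(11) = mex{1,2} = 0
g(12) = mex{1} = 0
g(13) = mex{0} = 1
g(14) = mex{0,2} = 1
So g(14) = 1.
Grundy values for pile B (subtraction set {4, 6}):
k:     0  1  2  3  4  5  6  7  8  9 10 11 12
g(k):  0  0  0  0  1  1  1  1  2  2  0  0  0
So g(12) = 0.
Grundy values for pile C (subtraction set {3, 4, 5}):
k:     0  1  2  3  4  5  6  7  8
g(k):  0  0  0  1  1  1  2  2  0
So g(8) = 0.
The value of a disjunctive sum is the nim-sum of the parts.
Combined value = 1 ⊕ 0 ⊕ 0 = 1.

1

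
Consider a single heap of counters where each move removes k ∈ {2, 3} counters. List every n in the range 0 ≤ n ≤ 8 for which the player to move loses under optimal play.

0, 1, 5, 6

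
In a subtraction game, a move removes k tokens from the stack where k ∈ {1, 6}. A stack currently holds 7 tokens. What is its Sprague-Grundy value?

Build the Grundy sequence with g(k) = mex{g(k−s) : s ∈ {1, 6}, s ≤ k}:
g(0) = mex{} = 0
g(1) = mex{0} = 1
g(2) = mex{1} = 0
g(3) = mex{0} = 1
g(4) = mex{1} = 0
g(5) = mex{0} = 1
g(6) = mex{0,1} = 2
g(7) = mex{1,2} = 0
So g(7) = 0.

0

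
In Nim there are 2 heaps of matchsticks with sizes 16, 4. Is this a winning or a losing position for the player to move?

Bitwise XOR of the heap sizes:
  10000  (16)
  00100  (4)
  -----
  10100  (20)
The nim-sum is 20 ≠ 0, so this is an N-position: the player to move can win.

Winning position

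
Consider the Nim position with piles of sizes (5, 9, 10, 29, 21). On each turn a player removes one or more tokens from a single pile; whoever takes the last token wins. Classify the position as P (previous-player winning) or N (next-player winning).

Nim-sum: 5 ⊕ 9 ⊕ 10 ⊕ 29 ⊕ 21 = 14.
The nim-sum is 14 ≠ 0, so this is an N-position: the player to move can win.

N-position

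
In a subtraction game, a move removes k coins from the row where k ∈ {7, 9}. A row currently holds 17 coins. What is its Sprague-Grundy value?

0

Compute g(0), g(1), … for moves {7, 9}:
k:     0  1  2  3  4  5  6  7  8  9 10 11 12 13 14 15 16 17
g(k):  0  0  0  0  0  0  0  1  1  1  1  1  1  1  2  2  0  0
So g(17) = 0.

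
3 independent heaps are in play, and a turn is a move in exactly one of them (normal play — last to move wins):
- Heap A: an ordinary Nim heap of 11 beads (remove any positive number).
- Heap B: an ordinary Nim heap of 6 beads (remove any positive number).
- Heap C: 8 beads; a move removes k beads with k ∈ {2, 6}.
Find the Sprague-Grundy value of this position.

13

Heap A is a plain Nim heap of size 11, so its Grundy value is 11.
Heap B is a plain Nim heap of size 6, so its Grundy value is 6.
Grundy values for heap C (subtraction set {2, 6}):
k:     0  1  2  3  4  5  6  7  8
g(k):  0  0  1  1  0  0  1  1  0
So g(8) = 0.
By the Sprague-Grundy theorem, the Grundy value of a sum of independent games is the XOR of the component values.
Combined value = 11 ⊕ 6 ⊕ 0 = 13.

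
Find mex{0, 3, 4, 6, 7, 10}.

1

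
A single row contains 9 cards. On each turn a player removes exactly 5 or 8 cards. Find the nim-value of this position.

Build the Grundy sequence with g(k) = mex{g(k−s) : s ∈ {5, 8}, s ≤ k}:
g(0) = mex{} = 0
g(1) = mex{} = 0
g(2) = mex{} = 0
g(3) = mex{} = 0
g(4) = mex{} = 0
g(5) = mex{0} = 1
g(6) = mex{0} = 1
g(7) = mex{0} = 1
g(8) = mex{0} = 1
g(9) = mex{0} = 1
So g(9) = 1.

1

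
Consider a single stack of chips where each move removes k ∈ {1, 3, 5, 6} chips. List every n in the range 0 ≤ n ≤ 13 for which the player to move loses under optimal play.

Build the Grundy sequence with g(k) = mex{g(k−s) : s ∈ {1, 3, 5, 6}, s ≤ k}:
k:     0  1  2  3  4  5  6  7  8  9 10 11 12 13
g(k):  0  1  0  1  0  1  2  3  2  3  2  0  1  0
The P-positions (g = 0) in 0..13 are 0, 2, 4, 11, 13.

0, 2, 4, 11, 13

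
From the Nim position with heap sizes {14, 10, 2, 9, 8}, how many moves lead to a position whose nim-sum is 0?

Write each in binary and XOR column by column:
  1110  (14)
  1010  (10)
  0010  (2)
  1001  (9)
  1000  (8)
  ----
  0111  (7)
The overall nim-sum is X = 7. A heap of size p has a winning move iff p XOR X < p (reduce it to p XOR X).
  14: 14 XOR 7 = 9 < 14 — winning move (to 9).
  10: 10 XOR 7 = 13 ≥ 10 — no move.
  2: 2 XOR 7 = 5 ≥ 2 — no move.
  9: 9 XOR 7 = 14 ≥ 9 — no move.
  8: 8 XOR 7 = 15 ≥ 8 — no move.
That gives 1 winning move.

1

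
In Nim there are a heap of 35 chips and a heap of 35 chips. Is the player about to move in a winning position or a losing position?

Compute the nim-sum pairwise:
35 ^ 35 = 0
The nim-sum is 0, so this is a P-position: the player to move is in a losing position under optimal play.

Losing position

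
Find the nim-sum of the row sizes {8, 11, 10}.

9

Nim-sum: 8 XOR 11 XOR 10 = 9.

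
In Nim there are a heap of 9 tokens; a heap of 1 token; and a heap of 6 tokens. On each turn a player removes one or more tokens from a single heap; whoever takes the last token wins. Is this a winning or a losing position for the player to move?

Winning position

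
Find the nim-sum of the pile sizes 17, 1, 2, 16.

2

Bitwise XOR of the heap sizes:
  10001  (17)
  00001  (1)
  00010  (2)
  10000  (16)
  -----
  00010  (2)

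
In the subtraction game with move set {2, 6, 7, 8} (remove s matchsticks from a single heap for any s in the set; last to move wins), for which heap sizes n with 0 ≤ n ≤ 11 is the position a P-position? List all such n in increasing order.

0, 1, 4, 5

Build the Grundy sequence with g(k) = mex{g(k−s) : s ∈ {2, 6, 7, 8}, s ≤ k}:
g(0) = mex{} = 0
g(1) = mex{} = 0
g(2) = mex{0} = 1
g(3) = mex{0} = 1
g(4) = mex{1} = 0
g(5) = mex{1} = 0
g(6) = mex{0} = 1
g(7) = mex{0} = 1
g(8) = mex{0,1} = 2
g(9) = mex{0,1} = 2
g(10) = mex{0,1,2} = 3
g(11) = mex{0,1,2} = 3
The P-positions (g = 0) in 0..11 are 0, 1, 4, 5.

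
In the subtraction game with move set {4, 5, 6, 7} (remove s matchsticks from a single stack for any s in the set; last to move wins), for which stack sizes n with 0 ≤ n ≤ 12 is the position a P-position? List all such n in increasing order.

0, 1, 2, 3, 11, 12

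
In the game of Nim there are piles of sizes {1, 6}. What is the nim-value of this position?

Bitwise XOR of the heap sizes:
  001  (1)
  110  (6)
  ---
  111  (7)

7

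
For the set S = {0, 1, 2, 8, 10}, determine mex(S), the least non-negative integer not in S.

3

The values 0, 1, 2 are all present; 3 is the first non-negative integer missing from the set.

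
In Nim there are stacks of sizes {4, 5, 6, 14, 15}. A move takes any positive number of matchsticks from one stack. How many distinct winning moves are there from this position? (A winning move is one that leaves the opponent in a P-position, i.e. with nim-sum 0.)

5

Nim-sum: 4 ^ 5 ^ 6 ^ 14 ^ 15 = 6.
The overall nim-sum is X = 6. A stack of size p has a winning move iff p XOR X < p (reduce it to p XOR X).
  4: 4 XOR 6 = 2 < 4 — winning move (to 2).
  5: 5 XOR 6 = 3 < 5 — winning move (to 3).
  6: 6 XOR 6 = 0 < 6 — winning move (to 0).
  14: 14 XOR 6 = 8 < 14 — winning move (to 8).
  15: 15 XOR 6 = 9 < 15 — winning move (to 9).
That gives 5 winning moves.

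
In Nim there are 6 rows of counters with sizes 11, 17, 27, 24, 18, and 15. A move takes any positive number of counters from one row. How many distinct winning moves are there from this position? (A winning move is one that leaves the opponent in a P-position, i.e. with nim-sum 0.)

1

Compute the nim-sum pairwise:
11 XOR 17 = 26
26 XOR 27 = 1
1 XOR 24 = 25
25 XOR 18 = 11
11 XOR 15 = 4
The overall nim-sum is X = 4. A row of size p has a winning move iff p XOR X < p (reduce it to p XOR X).
  11: 11 XOR 4 = 15 ≥ 11 — no move.
  17: 17 XOR 4 = 21 ≥ 17 — no move.
  27: 27 XOR 4 = 31 ≥ 27 — no move.
  24: 24 XOR 4 = 28 ≥ 24 — no move.
  18: 18 XOR 4 = 22 ≥ 18 — no move.
  15: 15 XOR 4 = 11 < 15 — winning move (to 11).
That gives 1 winning move.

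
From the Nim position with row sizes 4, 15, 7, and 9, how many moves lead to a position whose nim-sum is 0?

3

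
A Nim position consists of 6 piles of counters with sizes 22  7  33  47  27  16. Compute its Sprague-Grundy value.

20

Nim-sum: 22 ⊕ 7 ⊕ 33 ⊕ 47 ⊕ 27 ⊕ 16 = 20.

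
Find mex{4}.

0

0 is not in the set, so the mex is 0.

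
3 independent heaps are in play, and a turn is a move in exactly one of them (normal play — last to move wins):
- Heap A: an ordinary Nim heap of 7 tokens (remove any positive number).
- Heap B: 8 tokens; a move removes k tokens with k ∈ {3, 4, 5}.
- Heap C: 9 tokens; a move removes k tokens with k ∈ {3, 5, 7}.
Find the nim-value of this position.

Heap A is a plain Nim heap of size 7, so its Grundy value is 7.
Build the Grundy sequence for heap B with g(k) = mex{g(k−s) : s ∈ {3, 4, 5}, s ≤ k}:
g(0) = mex{} = 0
g(1) = mex{} = 0
g(2) = mex{} = 0
g(3) = mex{0} = 1
g(4) = mex{0} = 1
g(5) = mex{0} = 1
g(6) = mex{0,1} = 2
g(7) = mex{0,1} = 2
g(8) = mex{1} = 0
So g(8) = 0.
Grundy values for heap C (subtraction set {3, 5, 7}):
k:     0  1  2  3  4  5  6  7  8  9
g(k):  0  0  0  1  1  1  2  2  2  3
So g(9) = 3.
The value of a disjunctive sum is the nim-sum of the parts.
Combined value = 7 XOR 0 XOR 3 = 4.

4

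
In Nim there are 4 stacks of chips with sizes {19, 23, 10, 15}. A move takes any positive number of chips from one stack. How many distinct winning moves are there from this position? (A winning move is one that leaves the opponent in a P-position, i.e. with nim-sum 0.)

Nim-sum: 19 XOR 23 XOR 10 XOR 15 = 1.
The overall nim-sum is X = 1. A stack of size p has a winning move iff p XOR X < p (reduce it to p XOR X).
  19: 19 XOR 1 = 18 < 19 — winning move (to 18).
  23: 23 XOR 1 = 22 < 23 — winning move (to 22).
  10: 10 XOR 1 = 11 ≥ 10 — no move.
  15: 15 XOR 1 = 14 < 15 — winning move (to 14).
That gives 3 winning moves.

3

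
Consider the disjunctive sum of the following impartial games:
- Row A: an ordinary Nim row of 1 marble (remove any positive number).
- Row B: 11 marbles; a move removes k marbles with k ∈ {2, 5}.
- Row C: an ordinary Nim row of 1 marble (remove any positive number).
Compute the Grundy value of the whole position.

0

Row A is a plain Nim row of size 1, so its Grundy value is 1.
For row B, compute g(0), g(1), … with moves {2, 5}:
g(0) = mex{} = 0
g(1) = mex{} = 0
g(2) = mex{0} = 1
g(3) = mex{0} = 1
g(4) = mex{1} = 0
g(5) = mex{0,1} = 2
g(6) = mex{0} = 1
g(7) = mex{1,2} = 0
g(8) = mex{1} = 0
g(9) = mex{0} = 1
g(10) = mex{0,2} = 1
g(11) = mex{1} = 0
So g(11) = 0.
Row C is a plain Nim row of size 1, so its Grundy value is 1.
By the Sprague-Grundy theorem, the Grundy value of a sum of independent games is the XOR of the component values.
Combined value = 1 ⊕ 0 ⊕ 1 = 0.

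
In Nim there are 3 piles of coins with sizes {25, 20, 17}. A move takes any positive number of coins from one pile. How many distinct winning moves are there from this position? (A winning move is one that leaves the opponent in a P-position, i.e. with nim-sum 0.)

Compute the nim-sum pairwise:
25 ^ 20 = 13
13 ^ 17 = 28
The overall nim-sum is X = 28. A pile of size p has a winning move iff p XOR X < p (reduce it to p XOR X).
  25: 25 XOR 28 = 5 < 25 — winning move (to 5).
  20: 20 XOR 28 = 8 < 20 — winning move (to 8).
  17: 17 XOR 28 = 13 < 17 — winning move (to 13).
That gives 3 winning moves.

3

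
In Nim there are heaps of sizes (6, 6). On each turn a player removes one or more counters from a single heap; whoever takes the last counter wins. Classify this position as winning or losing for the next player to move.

Compute the nim-sum pairwise:
6 ⊕ 6 = 0
The nim-sum is 0, so this is a P-position: the player to move is in a losing position under optimal play.

Losing position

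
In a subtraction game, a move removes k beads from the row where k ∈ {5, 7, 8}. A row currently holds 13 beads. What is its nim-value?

0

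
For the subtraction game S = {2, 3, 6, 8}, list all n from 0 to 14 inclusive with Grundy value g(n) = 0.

0, 1, 5, 10, 14

Grundy values for subtraction set {2, 3, 6, 8}:
k:     0  1  2  3  4  5  6  7  8  9 10 11 12 13 14
g(k):  0  0  1  1  2  0  3  1  2  2  0  3  1  2  0
The P-positions (g = 0) in 0..14 are 0, 1, 5, 10, 14.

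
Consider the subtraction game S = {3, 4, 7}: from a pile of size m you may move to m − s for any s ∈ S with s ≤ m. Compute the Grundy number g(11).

Compute g(0), g(1), … for moves {3, 4, 7}:
g(0) = mex{} = 0
g(1) = mex{} = 0
g(2) = mex{} = 0
g(3) = mex{0} = 1
g(4) = mex{0} = 1
g(5) = mex{0} = 1
g(6) = mex{0,1} = 2
g(7) = mex{0,1} = 2
g(8) = mex{0,1} = 2
g(9) = mex{0,1,2} = 3
g(10) = mex{1,2} = 0
g(11) = mex{1,2} = 0
So g(11) = 0.

0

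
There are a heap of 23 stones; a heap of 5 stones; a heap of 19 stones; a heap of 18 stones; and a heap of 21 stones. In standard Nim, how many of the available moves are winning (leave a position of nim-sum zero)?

3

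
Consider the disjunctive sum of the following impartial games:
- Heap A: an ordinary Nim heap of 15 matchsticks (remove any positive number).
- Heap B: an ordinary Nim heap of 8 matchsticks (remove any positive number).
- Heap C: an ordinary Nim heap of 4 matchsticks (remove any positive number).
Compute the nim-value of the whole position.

Heap A is a plain Nim heap of size 15, so its Grundy value is 15.
Heap B is a plain Nim heap of size 8, so its Grundy value is 8.
Heap C is a plain Nim heap of size 4, so its Grundy value is 4.
The value of a disjunctive sum is the nim-sum of the parts.
Combined value = 15 ⊕ 8 ⊕ 4 = 3.

3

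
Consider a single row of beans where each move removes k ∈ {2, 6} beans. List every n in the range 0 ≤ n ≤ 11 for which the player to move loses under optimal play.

0, 1, 4, 5, 8, 9

Build the Grundy sequence with g(k) = mex{g(k−s) : s ∈ {2, 6}, s ≤ k}:
g(0) = mex{} = 0
g(1) = mex{} = 0
g(2) = mex{0} = 1
g(3) = mex{0} = 1
g(4) = mex{1} = 0
g(5) = mex{1} = 0
g(6) = mex{0} = 1
g(7) = mex{0} = 1
g(8) = mex{1} = 0
g(9) = mex{1} = 0
g(10) = mex{0} = 1
g(11) = mex{0} = 1
The P-positions (g = 0) in 0..11 are 0, 1, 4, 5, 8, 9.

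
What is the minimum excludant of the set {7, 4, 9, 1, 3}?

0

0 is not in the set, so the mex is 0.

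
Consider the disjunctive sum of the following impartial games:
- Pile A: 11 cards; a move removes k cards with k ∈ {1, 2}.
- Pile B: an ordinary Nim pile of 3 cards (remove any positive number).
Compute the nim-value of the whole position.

1

Grundy values for pile A (subtraction set {1, 2}):
k:     0  1  2  3  4  5  6  7  8  9 10 11
g(k):  0  1  2  0  1  2  0  1  2  0  1  2
So g(11) = 2.
Pile B is a plain Nim pile of size 3, so its Grundy value is 3.
The value of a disjunctive sum is the nim-sum of the parts.
Combined value = 2 ⊕ 3 = 1.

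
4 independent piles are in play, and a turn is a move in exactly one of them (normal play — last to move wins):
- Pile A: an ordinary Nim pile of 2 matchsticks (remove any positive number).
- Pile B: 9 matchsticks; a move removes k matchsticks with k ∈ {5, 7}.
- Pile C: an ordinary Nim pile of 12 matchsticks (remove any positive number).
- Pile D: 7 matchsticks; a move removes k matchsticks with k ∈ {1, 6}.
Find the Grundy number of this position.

15

Pile A is a plain Nim pile of size 2, so its Grundy value is 2.
Build the Grundy sequence for pile B with g(k) = mex{g(k−s) : s ∈ {5, 7}, s ≤ k}:
k:     0  1  2  3  4  5  6  7  8  9
g(k):  0  0  0  0  0  1  1  1  1  1
So g(9) = 1.
Pile C is a plain Nim pile of size 12, so its Grundy value is 12.
Build the Grundy sequence for pile D with g(k) = mex{g(k−s) : s ∈ {1, 6}, s ≤ k}:
g(0) = mex{} = 0
g(1) = mex{0} = 1
g(2) = mex{1} = 0
g(3) = mex{0} = 1
g(4) = mex{1} = 0
g(5) = mex{0} = 1
g(6) = mex{0,1} = 2
g(7) = mex{1,2} = 0
So g(7) = 0.
By the Sprague-Grundy theorem, the Grundy value of a sum of independent games is the XOR of the component values.
Combined value = 2 ⊕ 1 ⊕ 12 ⊕ 0 = 15.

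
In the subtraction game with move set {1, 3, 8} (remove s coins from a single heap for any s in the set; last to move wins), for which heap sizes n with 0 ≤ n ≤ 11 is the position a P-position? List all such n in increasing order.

Grundy values for subtraction set {1, 3, 8}:
g(0) = mex{} = 0
g(1) = mex{0} = 1
g(2) = mex{1} = 0
g(3) = mex{0} = 1
g(4) = mex{1} = 0
g(5) = mex{0} = 1
g(6) = mex{1} = 0
g(7) = mex{0} = 1
g(8) = mex{0,1} = 2
g(9) = mex{0,1,2} = 3
g(10) = mex{0,1,3} = 2
g(11) = mex{1,2} = 0
The P-positions (g = 0) in 0..11 are 0, 2, 4, 6, 11.

0, 2, 4, 6, 11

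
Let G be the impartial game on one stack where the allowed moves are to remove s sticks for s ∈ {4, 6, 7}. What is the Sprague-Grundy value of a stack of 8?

2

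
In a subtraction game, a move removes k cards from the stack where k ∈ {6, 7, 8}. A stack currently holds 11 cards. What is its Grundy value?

Compute g(0), g(1), … for moves {6, 7, 8}:
g(0) = mex{} = 0
g(1) = mex{} = 0
g(2) = mex{} = 0
g(3) = mex{} = 0
g(4) = mex{} = 0
g(5) = mex{} = 0
g(6) = mex{0} = 1
g(7) = mex{0} = 1
g(8) = mex{0} = 1
g(9) = mex{0} = 1
g(10) = mex{0} = 1
g(11) = mex{0} = 1
So g(11) = 1.

1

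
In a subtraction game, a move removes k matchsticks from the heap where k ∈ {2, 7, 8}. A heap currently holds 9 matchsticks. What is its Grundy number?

Compute g(0), g(1), … for moves {2, 7, 8}:
g(0) = mex{} = 0
g(1) = mex{} = 0
g(2) = mex{0} = 1
g(3) = mex{0} = 1
g(4) = mex{1} = 0
g(5) = mex{1} = 0
g(6) = mex{0} = 1
g(7) = mex{0} = 1
g(8) = mex{0,1} = 2
g(9) = mex{0,1} = 2
So g(9) = 2.

2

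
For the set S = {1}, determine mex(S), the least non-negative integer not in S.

0

0 is not in the set, so the mex is 0.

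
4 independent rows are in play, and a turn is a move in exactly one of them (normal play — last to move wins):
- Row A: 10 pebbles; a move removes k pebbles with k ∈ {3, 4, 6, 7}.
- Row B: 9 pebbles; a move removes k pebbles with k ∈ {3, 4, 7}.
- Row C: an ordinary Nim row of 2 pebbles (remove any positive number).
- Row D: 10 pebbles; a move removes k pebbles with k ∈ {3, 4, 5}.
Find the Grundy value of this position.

1

Grundy values for row A (subtraction set {3, 4, 6, 7}):
k:     0  1  2  3  4  5  6  7  8  9 10
g(k):  0  0  0  1  1  1  2  2  2  3  0
So g(10) = 0.
Grundy values for row B (subtraction set {3, 4, 7}):
k:     0  1  2  3  4  5  6  7  8  9
g(k):  0  0  0  1  1  1  2  2  2  3
So g(9) = 3.
Row C is a plain Nim row of size 2, so its Grundy value is 2.
Build the Grundy sequence for row D with g(k) = mex{g(k−s) : s ∈ {3, 4, 5}, s ≤ k}:
g(0) = mex{} = 0
g(1) = mex{} = 0
g(2) = mex{} = 0
g(3) = mex{0} = 1
g(4) = mex{0} = 1
g(5) = mex{0} = 1
g(6) = mex{0,1} = 2
g(7) = mex{0,1} = 2
g(8) = mex{1} = 0
g(9) = mex{1,2} = 0
g(10) = mex{1,2} = 0
So g(10) = 0.
The value of a disjunctive sum is the nim-sum of the parts.
Combined value = 0 XOR 3 XOR 2 XOR 0 = 1.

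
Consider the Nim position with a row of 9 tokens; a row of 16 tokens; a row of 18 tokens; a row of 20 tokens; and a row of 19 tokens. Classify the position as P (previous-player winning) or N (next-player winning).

N-position

Bitwise XOR of the heap sizes:
  01001  (9)
  10000  (16)
  10010  (18)
  10100  (20)
  10011  (19)
  -----
  01100  (12)
The nim-sum is 12 ≠ 0, so this is an N-position: the player to move can win.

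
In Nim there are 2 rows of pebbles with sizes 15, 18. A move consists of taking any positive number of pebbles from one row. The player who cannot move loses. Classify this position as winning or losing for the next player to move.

Nim-sum: 15 ⊕ 18 = 29.
The nim-sum is 29 ≠ 0, so this is an N-position: the player to move can win.

Winning position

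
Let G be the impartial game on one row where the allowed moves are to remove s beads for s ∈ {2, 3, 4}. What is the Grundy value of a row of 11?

Build the Grundy sequence with g(k) = mex{g(k−s) : s ∈ {2, 3, 4}, s ≤ k}:
g(0) = mex{} = 0
g(1) = mex{} = 0
g(2) = mex{0} = 1
g(3) = mex{0} = 1
g(4) = mex{0,1} = 2
g(5) = mex{0,1} = 2
g(6) = mex{1,2} = 0
g(7) = mex{1,2} = 0
g(8) = mex{0,2} = 1
g(9) = mex{0,2} = 1
g(10) = mex{0,1} = 2
g(11) = mex{0,1} = 2
So g(11) = 2.

2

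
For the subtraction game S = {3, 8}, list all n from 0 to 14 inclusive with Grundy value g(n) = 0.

Grundy values for subtraction set {3, 8}:
k:     0  1  2  3  4  5  6  7  8  9 10 11 12 13 14
g(k):  0  0  0  1  1  1  0  0  2  1  1  0  0  0  1
The P-positions (g = 0) in 0..14 are 0, 1, 2, 6, 7, 11, 12, 13.

0, 1, 2, 6, 7, 11, 12, 13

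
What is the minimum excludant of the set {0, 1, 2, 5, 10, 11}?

The values 0, 1, 2 are all present; 3 is the first non-negative integer missing from the set.

3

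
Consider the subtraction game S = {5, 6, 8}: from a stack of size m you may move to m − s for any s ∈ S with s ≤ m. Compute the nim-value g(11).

2

Grundy values for subtraction set {5, 6, 8}:
k:     0  1  2  3  4  5  6  7  8  9 10 11
g(k):  0  0  0  0  0  1  1  1  1  1  2  2
So g(11) = 2.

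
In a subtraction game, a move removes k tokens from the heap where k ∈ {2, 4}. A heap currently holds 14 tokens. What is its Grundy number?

Build the Grundy sequence with g(k) = mex{g(k−s) : s ∈ {2, 4}, s ≤ k}:
k:     0  1  2  3  4  5  6  7  8  9 10 11 12 13 14
g(k):  0  0  1  1  2  2  0  0  1  1  2  2  0  0  1
So g(14) = 1.

1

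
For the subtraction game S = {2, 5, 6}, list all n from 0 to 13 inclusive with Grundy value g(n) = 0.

Grundy values for subtraction set {2, 5, 6}:
g(0) = mex{} = 0
g(1) = mex{} = 0
g(2) = mex{0} = 1
g(3) = mex{0} = 1
g(4) = mex{1} = 0
g(5) = mex{0,1} = 2
g(6) = mex{0} = 1
g(7) = mex{0,1,2} = 3
g(8) = mex{1} = 0
g(9) = mex{0,1,3} = 2
g(10) = mex{0,2} = 1
g(11) = mex{1,2} = 0
g(12) = mex{1,3} = 0
g(13) = mex{0,3} = 1
The P-positions (g = 0) in 0..13 are 0, 1, 4, 8, 11, 12.

0, 1, 4, 8, 11, 12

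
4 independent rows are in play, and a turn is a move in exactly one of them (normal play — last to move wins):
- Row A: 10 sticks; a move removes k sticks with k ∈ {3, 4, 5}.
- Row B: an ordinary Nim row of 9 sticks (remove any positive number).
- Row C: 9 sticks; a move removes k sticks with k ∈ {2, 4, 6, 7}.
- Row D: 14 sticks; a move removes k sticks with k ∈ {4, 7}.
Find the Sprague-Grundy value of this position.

9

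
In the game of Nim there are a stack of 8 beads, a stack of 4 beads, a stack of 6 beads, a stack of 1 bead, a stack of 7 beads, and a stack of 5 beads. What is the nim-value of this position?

9

Bitwise XOR of the heap sizes:
  1000  (8)
  0100  (4)
  0110  (6)
  0001  (1)
  0111  (7)
  0101  (5)
  ----
  1001  (9)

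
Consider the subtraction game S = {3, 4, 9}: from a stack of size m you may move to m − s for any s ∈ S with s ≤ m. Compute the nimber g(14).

Compute g(0), g(1), … for moves {3, 4, 9}:
g(0) = mex{} = 0
g(1) = mex{} = 0
g(2) = mex{} = 0
g(3) = mex{0} = 1
g(4) = mex{0} = 1
g(5) = mex{0} = 1
g(6) = mex{0,1} = 2
g(7) = mex{1} = 0
g(8) = mex{1} = 0
g(9) = mex{0,1,2} = 3
g(10) = mex{0,2} = 1
g(11) = mex{0} = 1
g(12) = mex{0,1,3} = 2
g(13) = mex{1,3} = 0
g(14) = mex{1} = 0
So g(14) = 0.

0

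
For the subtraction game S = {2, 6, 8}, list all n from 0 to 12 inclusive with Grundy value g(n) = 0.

Grundy values for subtraction set {2, 6, 8}:
g(0) = mex{} = 0
g(1) = mex{} = 0
g(2) = mex{0} = 1
g(3) = mex{0} = 1
g(4) = mex{1} = 0
g(5) = mex{1} = 0
g(6) = mex{0} = 1
g(7) = mex{0} = 1
g(8) = mex{0,1} = 2
g(9) = mex{0,1} = 2
g(10) = mex{0,1,2} = 3
g(11) = mex{0,1,2} = 3
g(12) = mex{0,1,3} = 2
The P-positions (g = 0) in 0..12 are 0, 1, 4, 5.

0, 1, 4, 5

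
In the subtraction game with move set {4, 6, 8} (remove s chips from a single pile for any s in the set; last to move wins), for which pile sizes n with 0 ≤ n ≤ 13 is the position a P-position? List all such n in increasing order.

Compute g(0), g(1), … for moves {4, 6, 8}:
g(0) = mex{} = 0
g(1) = mex{} = 0
g(2) = mex{} = 0
g(3) = mex{} = 0
g(4) = mex{0} = 1
g(5) = mex{0} = 1
g(6) = mex{0} = 1
g(7) = mex{0} = 1
g(8) = mex{0,1} = 2
g(9) = mex{0,1} = 2
g(10) = mex{0,1} = 2
g(11) = mex{0,1} = 2
g(12) = mex{1,2} = 0
g(13) = mex{1,2} = 0
The P-positions (g = 0) in 0..13 are 0, 1, 2, 3, 12, 13.

0, 1, 2, 3, 12, 13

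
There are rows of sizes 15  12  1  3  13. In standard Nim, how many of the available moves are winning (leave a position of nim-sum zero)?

3

Nim-sum: 15 XOR 12 XOR 1 XOR 3 XOR 13 = 12.
The overall nim-sum is X = 12. A row of size p has a winning move iff p XOR X < p (reduce it to p XOR X).
  15: 15 XOR 12 = 3 < 15 — winning move (to 3).
  12: 12 XOR 12 = 0 < 12 — winning move (to 0).
  1: 1 XOR 12 = 13 ≥ 1 — no move.
  3: 3 XOR 12 = 15 ≥ 3 — no move.
  13: 13 XOR 12 = 1 < 13 — winning move (to 1).
That gives 3 winning moves.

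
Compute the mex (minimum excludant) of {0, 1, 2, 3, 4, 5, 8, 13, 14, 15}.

6

The values 0, 1, 2, 3, 4, 5 are all present; 6 is the first non-negative integer missing from the set.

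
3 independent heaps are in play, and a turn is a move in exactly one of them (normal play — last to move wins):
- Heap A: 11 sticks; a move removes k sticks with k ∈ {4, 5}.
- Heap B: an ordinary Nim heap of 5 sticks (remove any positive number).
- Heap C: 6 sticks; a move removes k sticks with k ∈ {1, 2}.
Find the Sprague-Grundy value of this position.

Grundy values for heap A (subtraction set {4, 5}):
g(0) = mex{} = 0
g(1) = mex{} = 0
g(2) = mex{} = 0
g(3) = mex{} = 0
g(4) = mex{0} = 1
g(5) = mex{0} = 1
g(6) = mex{0} = 1
g(7) = mex{0} = 1
g(8) = mex{0,1} = 2
g(9) = mex{1} = 0
g(10) = mex{1} = 0
g(11) = mex{1} = 0
So g(11) = 0.
Heap B is a plain Nim heap of size 5, so its Grundy value is 5.
For heap C, compute g(0), g(1), … with moves {1, 2}:
g(0) = mex{} = 0
g(1) = mex{0} = 1
g(2) = mex{0,1} = 2
g(3) = mex{1,2} = 0
g(4) = mex{0,2} = 1
g(5) = mex{0,1} = 2
g(6) = mex{1,2} = 0
So g(6) = 0.
The value of a disjunctive sum is the nim-sum of the parts.
Combined value = 0 XOR 5 XOR 0 = 5.

5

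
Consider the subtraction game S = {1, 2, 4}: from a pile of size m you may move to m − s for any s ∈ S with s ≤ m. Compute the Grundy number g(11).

2

Grundy values for subtraction set {1, 2, 4}:
g(0) = mex{} = 0
g(1) = mex{0} = 1
g(2) = mex{0,1} = 2
g(3) = mex{1,2} = 0
g(4) = mex{0,2} = 1
g(5) = mex{0,1} = 2
g(6) = mex{1,2} = 0
g(7) = mex{0,2} = 1
g(8) = mex{0,1} = 2
g(9) = mex{1,2} = 0
g(10) = mex{0,2} = 1
g(11) = mex{0,1} = 2
So g(11) = 2.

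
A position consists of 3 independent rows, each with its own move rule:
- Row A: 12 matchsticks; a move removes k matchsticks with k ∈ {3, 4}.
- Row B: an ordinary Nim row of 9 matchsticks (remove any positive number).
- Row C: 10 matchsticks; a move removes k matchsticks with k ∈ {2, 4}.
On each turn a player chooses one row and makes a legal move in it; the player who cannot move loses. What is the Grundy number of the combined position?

10

Build the Grundy sequence for row A with g(k) = mex{g(k−s) : s ∈ {3, 4}, s ≤ k}:
g(0) = mex{} = 0
g(1) = mex{} = 0
g(2) = mex{} = 0
g(3) = mex{0} = 1
g(4) = mex{0} = 1
g(5) = mex{0} = 1
g(6) = mex{0,1} = 2
g(7) = mex{1} = 0
g(8) = mex{1} = 0
g(9) = mex{1,2} = 0
g(10) = mex{0,2} = 1
g(11) = mex{0} = 1
g(12) = mex{0} = 1
So g(12) = 1.
Row B is a plain Nim row of size 9, so its Grundy value is 9.
Build the Grundy sequence for row C with g(k) = mex{g(k−s) : s ∈ {2, 4}, s ≤ k}:
g(0) = mex{} = 0
g(1) = mex{} = 0
g(2) = mex{0} = 1
g(3) = mex{0} = 1
g(4) = mex{0,1} = 2
g(5) = mex{0,1} = 2
g(6) = mex{1,2} = 0
g(7) = mex{1,2} = 0
g(8) = mex{0,2} = 1
g(9) = mex{0,2} = 1
g(10) = mex{0,1} = 2
So g(10) = 2.
By the Sprague-Grundy theorem, the Grundy value of a sum of independent games is the XOR of the component values.
Combined value = 1 XOR 9 XOR 2 = 10.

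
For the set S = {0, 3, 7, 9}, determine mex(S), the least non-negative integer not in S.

0 is in the set but 1 is not, so the mex is 1.

1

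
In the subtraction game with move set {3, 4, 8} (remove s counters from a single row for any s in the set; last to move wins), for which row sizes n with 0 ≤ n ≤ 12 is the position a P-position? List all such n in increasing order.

0, 1, 2, 7, 12

Build the Grundy sequence with g(k) = mex{g(k−s) : s ∈ {3, 4, 8}, s ≤ k}:
k:     0  1  2  3  4  5  6  7  8  9 10 11 12
g(k):  0  0  0  1  1  1  2  0  2  3  1  3  0
The P-positions (g = 0) in 0..12 are 0, 1, 2, 7, 12.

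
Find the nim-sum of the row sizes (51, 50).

1

Nim-sum: 51 XOR 50 = 1.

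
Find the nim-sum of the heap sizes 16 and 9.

25

Bitwise XOR of the heap sizes:
  10000  (16)
  01001  (9)
  -----
  11001  (25)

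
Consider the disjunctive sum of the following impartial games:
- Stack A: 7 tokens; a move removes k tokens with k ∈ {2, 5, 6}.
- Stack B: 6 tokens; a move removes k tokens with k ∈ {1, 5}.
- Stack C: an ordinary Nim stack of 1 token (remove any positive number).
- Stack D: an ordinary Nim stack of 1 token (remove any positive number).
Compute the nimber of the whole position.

3

Grundy values for stack A (subtraction set {2, 5, 6}):
g(0) = mex{} = 0
g(1) = mex{} = 0
g(2) = mex{0} = 1
g(3) = mex{0} = 1
g(4) = mex{1} = 0
g(5) = mex{0,1} = 2
g(6) = mex{0} = 1
g(7) = mex{0,1,2} = 3
So g(7) = 3.
Grundy values for stack B (subtraction set {1, 5}):
g(0) = mex{} = 0
g(1) = mex{0} = 1
g(2) = mex{1} = 0
g(3) = mex{0} = 1
g(4) = mex{1} = 0
g(5) = mex{0} = 1
g(6) = mex{1} = 0
So g(6) = 0.
Stack C is a plain Nim stack of size 1, so its Grundy value is 1.
Stack D is a plain Nim stack of size 1, so its Grundy value is 1.
The value of a disjunctive sum is the nim-sum of the parts.
Combined value = 3 ⊕ 0 ⊕ 1 ⊕ 1 = 3.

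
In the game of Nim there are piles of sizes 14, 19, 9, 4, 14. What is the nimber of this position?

30

In binary:
  01110  (14)
  10011  (19)
  01001  (9)
  00100  (4)
  01110  (14)
  -----
  11110  (30)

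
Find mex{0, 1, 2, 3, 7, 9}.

The values 0, 1, 2, 3 are all present; 4 is the first non-negative integer missing from the set.

4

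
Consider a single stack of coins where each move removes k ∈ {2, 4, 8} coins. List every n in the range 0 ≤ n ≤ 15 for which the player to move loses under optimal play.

0, 1, 6, 7, 12, 13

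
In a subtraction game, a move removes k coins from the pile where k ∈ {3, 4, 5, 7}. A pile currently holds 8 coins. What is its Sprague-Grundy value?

Compute g(0), g(1), … for moves {3, 4, 5, 7}:
g(0) = mex{} = 0
g(1) = mex{} = 0
g(2) = mex{} = 0
g(3) = mex{0} = 1
g(4) = mex{0} = 1
g(5) = mex{0} = 1
g(6) = mex{0,1} = 2
g(7) = mex{0,1} = 2
g(8) = mex{0,1} = 2
So g(8) = 2.

2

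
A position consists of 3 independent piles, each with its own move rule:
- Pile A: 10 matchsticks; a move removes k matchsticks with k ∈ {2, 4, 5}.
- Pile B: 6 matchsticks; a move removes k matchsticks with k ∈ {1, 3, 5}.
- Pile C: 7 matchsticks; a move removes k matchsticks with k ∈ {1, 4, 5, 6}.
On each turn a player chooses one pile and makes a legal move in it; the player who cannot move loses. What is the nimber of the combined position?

2

For pile A, compute g(0), g(1), … with moves {2, 4, 5}:
g(0) = mex{} = 0
g(1) = mex{} = 0
g(2) = mex{0} = 1
g(3) = mex{0} = 1
g(4) = mex{0,1} = 2
g(5) = mex{0,1} = 2
g(6) = mex{0,1,2} = 3
g(7) = mex{1,2} = 0
g(8) = mex{1,2,3} = 0
g(9) = mex{0,2} = 1
g(10) = mex{0,2,3} = 1
So g(10) = 1.
Grundy values for pile B (subtraction set {1, 3, 5}):
g(0) = mex{} = 0
g(1) = mex{0} = 1
g(2) = mex{1} = 0
g(3) = mex{0} = 1
g(4) = mex{1} = 0
g(5) = mex{0} = 1
g(6) = mex{1} = 0
So g(6) = 0.
For pile C, compute g(0), g(1), … with moves {1, 4, 5, 6}:
k:     0  1  2  3  4  5  6  7
g(k):  0  1  0  1  2  3  2  3
So g(7) = 3.
By the Sprague-Grundy theorem, the Grundy value of a sum of independent games is the XOR of the component values.
Combined value = 1 ⊕ 0 ⊕ 3 = 2.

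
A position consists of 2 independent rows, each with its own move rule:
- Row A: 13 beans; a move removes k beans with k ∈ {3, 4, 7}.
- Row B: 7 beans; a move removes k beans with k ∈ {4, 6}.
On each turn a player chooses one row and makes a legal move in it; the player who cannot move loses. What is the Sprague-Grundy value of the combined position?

0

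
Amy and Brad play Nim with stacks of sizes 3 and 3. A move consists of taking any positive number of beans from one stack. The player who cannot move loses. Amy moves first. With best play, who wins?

Nim-sum: 3 XOR 3 = 0.
The nim-sum is 0, so this is a P-position: the player to move is in a losing position under optimal play; Amy is about to move from it and so loses — Brad wins.

Brad wins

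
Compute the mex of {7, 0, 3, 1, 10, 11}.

2

The values 0, 1 are all present; 2 is the first non-negative integer missing from the set.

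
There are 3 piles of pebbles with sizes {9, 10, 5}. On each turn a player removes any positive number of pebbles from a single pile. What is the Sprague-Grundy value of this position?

Compute the nim-sum pairwise:
9 ⊕ 10 = 3
3 ⊕ 5 = 6

6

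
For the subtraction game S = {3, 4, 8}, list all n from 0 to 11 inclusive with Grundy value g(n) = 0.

Build the Grundy sequence with g(k) = mex{g(k−s) : s ∈ {3, 4, 8}, s ≤ k}:
k:     0  1  2  3  4  5  6  7  8  9 10 11
g(k):  0  0  0  1  1  1  2  0  2  3  1  3
The P-positions (g = 0) in 0..11 are 0, 1, 2, 7.

0, 1, 2, 7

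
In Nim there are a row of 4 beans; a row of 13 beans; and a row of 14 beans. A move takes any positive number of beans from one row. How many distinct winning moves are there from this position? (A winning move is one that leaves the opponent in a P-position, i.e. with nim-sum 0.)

3

Nim-sum: 4 ⊕ 13 ⊕ 14 = 7.
The overall nim-sum is X = 7. A row of size p has a winning move iff p XOR X < p (reduce it to p XOR X).
  4: 4 XOR 7 = 3 < 4 — winning move (to 3).
  13: 13 XOR 7 = 10 < 13 — winning move (to 10).
  14: 14 XOR 7 = 9 < 14 — winning move (to 9).
That gives 3 winning moves.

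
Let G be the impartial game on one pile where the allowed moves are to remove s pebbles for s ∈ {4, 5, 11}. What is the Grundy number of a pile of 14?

1

Grundy values for subtraction set {4, 5, 11}:
k:     0  1  2  3  4  5  6  7  8  9 10 11 12 13 14
g(k):  0  0  0  0  1  1  1  1  2  0  0  2  3  1  1
So g(14) = 1.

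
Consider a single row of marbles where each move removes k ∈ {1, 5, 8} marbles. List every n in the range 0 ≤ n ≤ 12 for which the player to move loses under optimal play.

0, 2, 4, 6

Compute g(0), g(1), … for moves {1, 5, 8}:
g(0) = mex{} = 0
g(1) = mex{0} = 1
g(2) = mex{1} = 0
g(3) = mex{0} = 1
g(4) = mex{1} = 0
g(5) = mex{0} = 1
g(6) = mex{1} = 0
g(7) = mex{0} = 1
g(8) = mex{0,1} = 2
g(9) = mex{0,1,2} = 3
g(10) = mex{0,1,3} = 2
g(11) = mex{0,1,2} = 3
g(12) = mex{0,1,3} = 2
The P-positions (g = 0) in 0..12 are 0, 2, 4, 6.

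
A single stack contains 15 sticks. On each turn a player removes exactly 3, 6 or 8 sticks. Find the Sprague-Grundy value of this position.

1

Grundy values for subtraction set {3, 6, 8}:
k:     0  1  2  3  4  5  6  7  8  9 10 11 12 13 14 15
g(k):  0  0  0  1  1  1  2  2  2  3  3  0  0  0  1  1
So g(15) = 1.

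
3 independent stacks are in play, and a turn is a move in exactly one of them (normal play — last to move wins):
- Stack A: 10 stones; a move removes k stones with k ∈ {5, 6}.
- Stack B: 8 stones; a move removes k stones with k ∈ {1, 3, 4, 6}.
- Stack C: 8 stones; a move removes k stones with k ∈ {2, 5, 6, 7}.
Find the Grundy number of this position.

1

For stack A, compute g(0), g(1), … with moves {5, 6}:
k:     0  1  2  3  4  5  6  7  8  9 10
g(k):  0  0  0  0  0  1  1  1  1  1  2
So g(10) = 2.
Build the Grundy sequence for stack B with g(k) = mex{g(k−s) : s ∈ {1, 3, 4, 6}, s ≤ k}:
g(0) = mex{} = 0
g(1) = mex{0} = 1
g(2) = mex{1} = 0
g(3) = mex{0} = 1
g(4) = mex{0,1} = 2
g(5) = mex{0,1,2} = 3
g(6) = mex{0,1,3} = 2
g(7) = mex{1,2} = 0
g(8) = mex{0,2,3} = 1
So g(8) = 1.
For stack C, compute g(0), g(1), … with moves {2, 5, 6, 7}:
g(0) = mex{} = 0
g(1) = mex{} = 0
g(2) = mex{0} = 1
g(3) = mex{0} = 1
g(4) = mex{1} = 0
g(5) = mex{0,1} = 2
g(6) = mex{0} = 1
g(7) = mex{0,1,2} = 3
g(8) = mex{0,1} = 2
So g(8) = 2.
By the Sprague-Grundy theorem, the Grundy value of a sum of independent games is the XOR of the component values.
Combined value = 2 XOR 1 XOR 2 = 1.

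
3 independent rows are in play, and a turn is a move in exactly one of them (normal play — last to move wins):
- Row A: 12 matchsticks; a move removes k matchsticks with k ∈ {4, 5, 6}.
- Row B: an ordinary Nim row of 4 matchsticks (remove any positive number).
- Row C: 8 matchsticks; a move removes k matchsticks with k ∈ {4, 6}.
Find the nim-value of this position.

6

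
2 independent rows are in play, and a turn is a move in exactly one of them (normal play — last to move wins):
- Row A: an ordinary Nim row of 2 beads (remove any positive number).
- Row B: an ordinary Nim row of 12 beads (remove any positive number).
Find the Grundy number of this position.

14

Row A is a plain Nim row of size 2, so its Grundy value is 2.
Row B is a plain Nim row of size 12, so its Grundy value is 12.
By the Sprague-Grundy theorem, the Grundy value of a sum of independent games is the XOR of the component values.
Combined value = 2 ⊕ 12 = 14.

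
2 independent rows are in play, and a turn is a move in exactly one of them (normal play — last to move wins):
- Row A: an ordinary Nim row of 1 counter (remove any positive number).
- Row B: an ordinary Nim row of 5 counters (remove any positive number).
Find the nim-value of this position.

4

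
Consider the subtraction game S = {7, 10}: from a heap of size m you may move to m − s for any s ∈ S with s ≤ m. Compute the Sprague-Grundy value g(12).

1

Build the Grundy sequence with g(k) = mex{g(k−s) : s ∈ {7, 10}, s ≤ k}:
k:     0  1  2  3  4  5  6  7  8  9 10 11 12
g(k):  0  0  0  0  0  0  0  1  1  1  1  1  1
So g(12) = 1.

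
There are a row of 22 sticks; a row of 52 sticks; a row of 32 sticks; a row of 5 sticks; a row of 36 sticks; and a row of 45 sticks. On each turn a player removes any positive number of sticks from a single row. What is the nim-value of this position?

Compute the nim-sum pairwise:
22 ⊕ 52 = 34
34 ⊕ 32 = 2
2 ⊕ 5 = 7
7 ⊕ 36 = 35
35 ⊕ 45 = 14

14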